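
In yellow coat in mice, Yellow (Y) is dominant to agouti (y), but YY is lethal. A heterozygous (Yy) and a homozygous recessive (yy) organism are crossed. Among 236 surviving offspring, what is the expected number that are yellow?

Cross: Yy × yy
Punnett square offspring (before lethality): 2 Yy, 2 yy
No YY offspring are produced in this cross.
yellow: 2 out of 4 → fraction 1/2
Expected count = 1/2 × 236 = 118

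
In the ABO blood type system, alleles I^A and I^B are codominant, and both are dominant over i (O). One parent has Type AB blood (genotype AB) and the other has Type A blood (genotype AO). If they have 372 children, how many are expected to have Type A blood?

Cross: AB × AO
Possible offspring genotypes: 1 AA, 1 AO, 1 AB, 1 BO
Blood type counts: 2 Type A, 1 Type AB, 1 Type B
Probability of Type A: 2/4 = 1/2
Expected count = 1/2 × 372 = 186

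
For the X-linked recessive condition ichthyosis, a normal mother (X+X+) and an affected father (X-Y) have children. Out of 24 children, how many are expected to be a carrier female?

Cross: X+X+ × X-Y
Offspring: 2 X+X-, 2 X+Y
Probability of a carrier female: 2/4 = 1/2
Expected count = 1/2 × 24 = 12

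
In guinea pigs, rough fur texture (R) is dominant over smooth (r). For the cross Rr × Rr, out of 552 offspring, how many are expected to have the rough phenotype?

Punnett square for Rr × Rr:
Offspring genotypes: 1 RR, 2 Rr, 1 rr
Total offspring: 4
Count with target: 3
Probability: 3/4
Expected count = 3/4 × 552 = 414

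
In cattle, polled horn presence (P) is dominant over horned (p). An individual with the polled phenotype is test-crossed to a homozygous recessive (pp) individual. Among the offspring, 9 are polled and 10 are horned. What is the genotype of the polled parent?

Test cross: ? × pp
Offspring: 9 polled, 10 horned — approximately 1:1.
A 1:1 ratio in a test cross indicates the unknown parent is heterozygous (Pp).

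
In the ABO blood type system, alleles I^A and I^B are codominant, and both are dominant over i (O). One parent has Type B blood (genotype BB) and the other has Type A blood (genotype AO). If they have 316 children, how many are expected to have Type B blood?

Cross: BB × AO
Possible offspring genotypes: 2 AB, 2 BO
Blood type counts: 2 Type AB, 2 Type B
Probability of Type B: 2/4 = 1/2
Expected count = 1/2 × 316 = 158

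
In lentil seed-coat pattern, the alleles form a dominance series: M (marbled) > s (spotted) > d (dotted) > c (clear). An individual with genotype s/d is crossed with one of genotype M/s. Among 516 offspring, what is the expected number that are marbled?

Cross: s/d × M/s
Allele dominance: M > s > d > c
Offspring genotypes: 1 M/s, 1 s/s, 1 M/d, 1 s/d
Phenotype counts: 2 marbled, 2 spotted
marbled: 2 out of 4 → fraction 1/2
Expected count = 1/2 × 516 = 258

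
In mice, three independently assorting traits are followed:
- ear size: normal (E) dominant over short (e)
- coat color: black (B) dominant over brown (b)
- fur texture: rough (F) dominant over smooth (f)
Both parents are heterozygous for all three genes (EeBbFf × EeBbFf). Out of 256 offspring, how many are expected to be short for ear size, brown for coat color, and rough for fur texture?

Trihybrid cross: EeBbFf × EeBbFf
Each trait segregates independently with a 3:1 phenotypic ratio, so each gene contributes 3/4 (dominant) or 1/4 (recessive).
Target: short (ear size), brown (coat color), rough (fur texture)
Probability = product of independent per-trait probabilities
= 1/4 × 1/4 × 3/4 = 3/64
Expected count = 3/64 × 256 = 12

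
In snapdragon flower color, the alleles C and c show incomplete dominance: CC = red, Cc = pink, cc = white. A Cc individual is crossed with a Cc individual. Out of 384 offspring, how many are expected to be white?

Punnett square for Cc × Cc:
Offspring genotypes: 1 CC, 2 Cc, 1 cc
Phenotype counts: 1 red, 2 pink, 1 white
white: 1 out of 4 → fraction 1/4
Expected count = 1/4 × 384 = 96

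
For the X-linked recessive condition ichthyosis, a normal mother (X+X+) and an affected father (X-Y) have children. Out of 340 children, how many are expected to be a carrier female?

Cross: X+X+ × X-Y
Offspring: 2 X+X-, 2 X+Y
Probability of a carrier female: 2/4 = 1/2
Expected count = 1/2 × 340 = 170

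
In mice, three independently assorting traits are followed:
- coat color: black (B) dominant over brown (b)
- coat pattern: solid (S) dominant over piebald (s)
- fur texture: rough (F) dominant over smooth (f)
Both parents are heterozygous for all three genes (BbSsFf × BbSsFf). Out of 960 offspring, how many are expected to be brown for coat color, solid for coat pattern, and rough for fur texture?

Trihybrid cross: BbSsFf × BbSsFf
Each trait segregates independently with a 3:1 phenotypic ratio, so each gene contributes 3/4 (dominant) or 1/4 (recessive).
Target: brown (coat color), solid (coat pattern), rough (fur texture)
Probability = product of independent per-trait probabilities
= 1/4 × 3/4 × 3/4 = 9/64
Expected count = 9/64 × 960 = 135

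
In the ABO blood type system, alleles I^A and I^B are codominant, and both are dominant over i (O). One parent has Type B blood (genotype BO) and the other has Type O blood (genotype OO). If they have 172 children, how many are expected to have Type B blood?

Cross: BO × OO
Possible offspring genotypes: 2 BO, 2 OO
Blood type counts: 2 Type B, 2 Type O
Probability of Type B: 2/4 = 1/2
Expected count = 1/2 × 172 = 86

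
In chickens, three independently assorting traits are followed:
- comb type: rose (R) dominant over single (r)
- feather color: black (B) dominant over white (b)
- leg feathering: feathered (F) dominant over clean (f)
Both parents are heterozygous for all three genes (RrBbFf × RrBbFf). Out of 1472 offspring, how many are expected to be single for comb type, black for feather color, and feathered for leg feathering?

Trihybrid cross: RrBbFf × RrBbFf
Each trait segregates independently with a 3:1 phenotypic ratio, so each gene contributes 3/4 (dominant) or 1/4 (recessive).
Target: single (comb type), black (feather color), feathered (leg feathering)
Probability = product of independent per-trait probabilities
= 1/4 × 3/4 × 3/4 = 9/64
Expected count = 9/64 × 1472 = 207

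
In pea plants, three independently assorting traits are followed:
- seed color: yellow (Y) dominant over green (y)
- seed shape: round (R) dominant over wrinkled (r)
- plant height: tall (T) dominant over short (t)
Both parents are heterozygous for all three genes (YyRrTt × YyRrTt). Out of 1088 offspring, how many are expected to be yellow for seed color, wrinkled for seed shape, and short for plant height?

Trihybrid cross: YyRrTt × YyRrTt
Each trait segregates independently with a 3:1 phenotypic ratio, so each gene contributes 3/4 (dominant) or 1/4 (recessive).
Target: yellow (seed color), wrinkled (seed shape), short (plant height)
Probability = product of independent per-trait probabilities
= 3/4 × 1/4 × 1/4 = 3/64
Expected count = 3/64 × 1088 = 51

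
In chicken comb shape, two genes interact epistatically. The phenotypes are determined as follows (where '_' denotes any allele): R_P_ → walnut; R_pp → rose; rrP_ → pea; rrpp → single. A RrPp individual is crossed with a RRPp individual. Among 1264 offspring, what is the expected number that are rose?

Cross: RrPp × RRPp — consider each gene separately:
R gene: Rr × RR → 2 RR, 2 Rr → 4 R_ (out of 4)
P gene: Pp × Pp → 1 PP, 2 Pp, 1 pp → 3 P_ : 1 pp (out of 4)
Genotype classes (out of 4 × 4 = 16): R_P_ = 4×3 = 12; R_pp = 4×1 = 4
Apply the phenotype rules: R_P_ (12) → walnut; R_pp (4) → rose
Phenotype counts (out of 16): 12 walnut, 4 rose
rose: 4 out of 16 → fraction 1/4
Expected count = 1/4 × 1264 = 316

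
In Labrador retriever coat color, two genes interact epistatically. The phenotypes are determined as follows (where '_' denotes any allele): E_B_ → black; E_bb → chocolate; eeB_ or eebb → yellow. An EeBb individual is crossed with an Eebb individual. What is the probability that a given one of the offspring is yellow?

Cross: EeBb × Eebb — consider each gene separately:
E gene: Ee × Ee → 1 EE, 2 Ee, 1 ee → 3 E_ : 1 ee (out of 4)
B gene: Bb × bb → 2 Bb, 2 bb → 2 B_ : 2 bb (out of 4)
Genotype classes (out of 4 × 4 = 16): E_B_ = 3×2 = 6; E_bb = 3×2 = 6; eeB_ = 1×2 = 2; eebb = 1×2 = 2
Apply the phenotype rules: E_B_ (6) → black; E_bb (6) → chocolate; eeB_ (2) + eebb (2) → yellow
Phenotype counts (out of 16): 6 black, 6 chocolate, 4 yellow
yellow: 4 out of 16
Probability: 4/16 = 1/4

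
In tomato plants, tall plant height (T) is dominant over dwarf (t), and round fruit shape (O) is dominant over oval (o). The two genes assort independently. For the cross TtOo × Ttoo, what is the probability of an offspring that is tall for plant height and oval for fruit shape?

Dihybrid cross TtOo × Ttoo — consider each gene separately:
plant height: Tt × Tt → 1 TT, 2 Tt, 1 tt → 3 T_ : 1 tt (out of 4)
fruit shape: Oo × oo → 2 Oo, 2 oo → 2 O_ : 2 oo (out of 4)
Looking for: tall (T_) and oval (oo)
P(tall) = 3/4, P(oval) = 2/4
P(both) = 3/4 × 2/4 = 6/16 = 3/8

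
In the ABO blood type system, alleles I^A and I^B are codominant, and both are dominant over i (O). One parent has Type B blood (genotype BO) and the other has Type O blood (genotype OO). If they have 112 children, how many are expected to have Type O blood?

Cross: BO × OO
Possible offspring genotypes: 2 BO, 2 OO
Blood type counts: 2 Type B, 2 Type O
Probability of Type O: 2/4 = 1/2
Expected count = 1/2 × 112 = 56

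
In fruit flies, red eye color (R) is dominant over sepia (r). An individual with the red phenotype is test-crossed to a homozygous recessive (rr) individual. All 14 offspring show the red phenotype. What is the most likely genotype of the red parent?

Test cross: ? × rr
All offspring are red.
If the unknown parent were heterozygous (Rr), about half of 14 offspring would be sepia; none are. The unknown parent is most likely homozygous dominant (RR).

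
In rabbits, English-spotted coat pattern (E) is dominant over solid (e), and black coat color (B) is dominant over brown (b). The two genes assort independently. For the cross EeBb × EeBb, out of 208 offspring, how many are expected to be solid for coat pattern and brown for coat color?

Dihybrid cross EeBb × EeBb — consider each gene separately:
coat pattern: Ee × Ee → 1 EE, 2 Ee, 1 ee → 3 E_ : 1 ee (out of 4)
coat color: Bb × Bb → 1 BB, 2 Bb, 1 bb → 3 B_ : 1 bb (out of 4)
Looking for: solid (ee) and brown (bb)
P(solid) = 1/4, P(brown) = 1/4
P(both) = 1/4 × 1/4 = 1/16
Expected count = 1/16 × 208 = 13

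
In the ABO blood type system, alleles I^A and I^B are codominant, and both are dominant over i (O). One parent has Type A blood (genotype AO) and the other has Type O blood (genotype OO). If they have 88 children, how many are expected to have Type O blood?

Cross: AO × OO
Possible offspring genotypes: 2 AO, 2 OO
Blood type counts: 2 Type A, 2 Type O
Probability of Type O: 2/4 = 1/2
Expected count = 1/2 × 88 = 44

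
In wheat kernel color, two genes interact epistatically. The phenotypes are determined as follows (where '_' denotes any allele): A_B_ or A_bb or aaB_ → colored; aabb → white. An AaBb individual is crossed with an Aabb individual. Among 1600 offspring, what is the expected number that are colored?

Cross: AaBb × Aabb — consider each gene separately:
A gene: Aa × Aa → 1 AA, 2 Aa, 1 aa → 3 A_ : 1 aa (out of 4)
B gene: Bb × bb → 2 Bb, 2 bb → 2 B_ : 2 bb (out of 4)
Genotype classes (out of 4 × 4 = 16): A_B_ = 3×2 = 6; A_bb = 3×2 = 6; aaB_ = 1×2 = 2; aabb = 1×2 = 2
Apply the phenotype rules: A_B_ (6) + A_bb (6) + aaB_ (2) → colored; aabb (2) → white
Phenotype counts (out of 16): 14 colored, 2 white
colored: 14 out of 16 → fraction 7/8
Expected count = 7/8 × 1600 = 1400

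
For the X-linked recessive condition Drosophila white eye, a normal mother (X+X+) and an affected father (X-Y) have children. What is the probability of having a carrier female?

Cross: X+X+ × X-Y
Offspring: 2 X+X-, 2 X+Y
Probability of a carrier female: 2/4 = 1/2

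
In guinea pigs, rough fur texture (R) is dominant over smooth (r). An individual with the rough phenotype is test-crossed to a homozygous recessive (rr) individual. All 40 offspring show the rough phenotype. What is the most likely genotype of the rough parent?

Test cross: ? × rr
All offspring are rough.
If the unknown parent were heterozygous (Rr), about half of 40 offspring would be smooth; none are. The unknown parent is most likely homozygous dominant (RR).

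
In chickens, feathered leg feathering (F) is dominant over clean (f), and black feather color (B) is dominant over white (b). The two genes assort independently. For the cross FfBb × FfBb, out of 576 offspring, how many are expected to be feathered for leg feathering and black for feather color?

Dihybrid cross FfBb × FfBb — consider each gene separately:
leg feathering: Ff × Ff → 1 FF, 2 Ff, 1 ff → 3 F_ : 1 ff (out of 4)
feather color: Bb × Bb → 1 BB, 2 Bb, 1 bb → 3 B_ : 1 bb (out of 4)
Looking for: feathered (F_) and black (B_)
P(feathered) = 3/4, P(black) = 3/4
P(both) = 3/4 × 3/4 = 9/16
Expected count = 9/16 × 576 = 324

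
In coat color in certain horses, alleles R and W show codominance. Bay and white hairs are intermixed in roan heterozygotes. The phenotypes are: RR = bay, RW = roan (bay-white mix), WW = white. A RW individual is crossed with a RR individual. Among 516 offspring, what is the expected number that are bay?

Punnett square for RW × RR:
Offspring genotypes: 2 RR, 2 RW
Phenotype counts: 2 bay, 2 roan (bay-white mix)
bay: 2 out of 4 → fraction 1/2
Expected count = 1/2 × 516 = 258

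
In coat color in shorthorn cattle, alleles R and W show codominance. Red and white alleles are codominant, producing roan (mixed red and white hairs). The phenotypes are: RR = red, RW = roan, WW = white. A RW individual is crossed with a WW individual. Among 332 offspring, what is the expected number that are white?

Punnett square for RW × WW:
Offspring genotypes: 2 RW, 2 WW
Phenotype counts: 2 roan, 2 white
white: 2 out of 4 → fraction 1/2
Expected count = 1/2 × 332 = 166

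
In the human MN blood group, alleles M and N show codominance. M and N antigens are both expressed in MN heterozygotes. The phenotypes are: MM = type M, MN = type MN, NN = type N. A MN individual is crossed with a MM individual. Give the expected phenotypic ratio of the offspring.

Punnett square for MN × MM:
Offspring genotypes: 2 MM, 2 MN
Phenotype counts: 2 type M, 2 type MN
Ratio: 1 type M : 1 type MN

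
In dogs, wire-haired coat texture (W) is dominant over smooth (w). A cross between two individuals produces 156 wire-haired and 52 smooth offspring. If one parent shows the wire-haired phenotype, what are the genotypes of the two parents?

Observed offspring: 156 wire-haired, 52 smooth
The observed ratio simplifies to 3:1. Smooth (ww) offspring appear, so each parent must contribute one w allele. The parent stated to show wire-haired carries W, so it is Ww. The other parent is then either Ww or ww: Ww × ww would give a 1:1 split, whereas Ww × Ww gives 3:1 — matching the data. So both parents are heterozygous (Ww × Ww).
Parent genotypes: Ww × Ww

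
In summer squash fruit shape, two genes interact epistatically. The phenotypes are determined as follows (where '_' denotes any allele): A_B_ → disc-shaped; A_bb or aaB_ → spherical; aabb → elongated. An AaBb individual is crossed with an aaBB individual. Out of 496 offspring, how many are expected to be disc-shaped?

Cross: AaBb × aaBB — consider each gene separately:
A gene: Aa × aa → 2 Aa, 2 aa → 2 A_ : 2 aa (out of 4)
B gene: Bb × BB → 2 BB, 2 Bb → 4 B_ (out of 4)
Genotype classes (out of 4 × 4 = 16): A_B_ = 2×4 = 8; aaB_ = 2×4 = 8
Apply the phenotype rules: A_B_ (8) → disc-shaped; aaB_ (8) → spherical
Phenotype counts (out of 16): 8 disc-shaped, 8 spherical
disc-shaped: 8 out of 16 → fraction 1/2
Expected count = 1/2 × 496 = 248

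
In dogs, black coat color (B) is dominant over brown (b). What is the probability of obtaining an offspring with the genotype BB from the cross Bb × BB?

Punnett square for Bb × BB:
Offspring genotypes: 2 BB, 2 Bb
Total offspring: 4
Count with target: 2
Probability: 2/4 = 1/2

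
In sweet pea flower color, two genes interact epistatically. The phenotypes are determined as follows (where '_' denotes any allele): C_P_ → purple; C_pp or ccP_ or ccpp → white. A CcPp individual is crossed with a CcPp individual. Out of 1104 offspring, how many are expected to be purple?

Cross: CcPp × CcPp — consider each gene separately:
C gene: Cc × Cc → 1 CC, 2 Cc, 1 cc → 3 C_ : 1 cc (out of 4)
P gene: Pp × Pp → 1 PP, 2 Pp, 1 pp → 3 P_ : 1 pp (out of 4)
Genotype classes (out of 4 × 4 = 16): C_P_ = 3×3 = 9; C_pp = 3×1 = 3; ccP_ = 1×3 = 3; ccpp = 1×1 = 1
Apply the phenotype rules: C_P_ (9) → purple; C_pp (3) + ccP_ (3) + ccpp (1) → white
Phenotype counts (out of 16): 9 purple, 7 white
purple: 9 out of 16 → fraction 9/16
Expected count = 9/16 × 1104 = 621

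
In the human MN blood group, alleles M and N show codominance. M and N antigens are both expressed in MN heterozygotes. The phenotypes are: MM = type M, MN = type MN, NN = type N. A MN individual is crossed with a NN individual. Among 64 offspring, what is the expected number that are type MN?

Punnett square for MN × NN:
Offspring genotypes: 2 MN, 2 NN
Phenotype counts: 2 type MN, 2 type N
type MN: 2 out of 4 → fraction 1/2
Expected count = 1/2 × 64 = 32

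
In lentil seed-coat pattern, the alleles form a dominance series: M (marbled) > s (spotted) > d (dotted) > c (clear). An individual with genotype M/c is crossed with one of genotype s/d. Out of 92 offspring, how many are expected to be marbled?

Cross: M/c × s/d
Allele dominance: M > s > d > c
Offspring genotypes: 1 M/s, 1 M/d, 1 s/c, 1 d/c
Phenotype counts: 2 marbled, 1 spotted, 1 dotted
marbled: 2 out of 4 → fraction 1/2
Expected count = 1/2 × 92 = 46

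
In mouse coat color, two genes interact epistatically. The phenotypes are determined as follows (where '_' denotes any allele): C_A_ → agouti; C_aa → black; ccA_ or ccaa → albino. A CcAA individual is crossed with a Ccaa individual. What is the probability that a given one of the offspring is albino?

Cross: CcAA × Ccaa — consider each gene separately:
C gene: Cc × Cc → 1 CC, 2 Cc, 1 cc → 3 C_ : 1 cc (out of 4)
A gene: AA × aa → 4 Aa → 4 A_ (out of 4)
Genotype classes (out of 4 × 4 = 16): C_A_ = 3×4 = 12; ccA_ = 1×4 = 4
Apply the phenotype rules: C_A_ (12) → agouti; ccA_ (4) → albino
Phenotype counts (out of 16): 12 agouti, 4 albino
albino: 4 out of 16
Probability: 4/16 = 1/4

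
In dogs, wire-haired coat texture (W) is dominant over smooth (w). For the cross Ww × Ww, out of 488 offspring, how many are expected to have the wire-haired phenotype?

Punnett square for Ww × Ww:
Offspring genotypes: 1 WW, 2 Ww, 1 ww
Total offspring: 4
Count with target: 3
Probability: 3/4
Expected count = 3/4 × 488 = 366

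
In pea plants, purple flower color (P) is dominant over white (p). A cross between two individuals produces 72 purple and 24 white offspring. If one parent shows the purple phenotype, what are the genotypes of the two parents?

Observed offspring: 72 purple, 24 white
The observed ratio simplifies to 3:1. White (pp) offspring appear, so each parent must contribute one p allele. The parent stated to show purple carries P, so it is Pp. The other parent is then either Pp or pp: Pp × pp would give a 1:1 split, whereas Pp × Pp gives 3:1 — matching the data. So both parents are heterozygous (Pp × Pp).
Parent genotypes: Pp × Pp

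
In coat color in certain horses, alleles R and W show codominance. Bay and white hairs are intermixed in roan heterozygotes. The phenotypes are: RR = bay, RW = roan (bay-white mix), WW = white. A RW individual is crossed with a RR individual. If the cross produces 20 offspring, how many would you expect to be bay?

Punnett square for RW × RR:
Offspring genotypes: 2 RR, 2 RW
Phenotype counts: 2 bay, 2 roan (bay-white mix)
bay: 2 out of 4 → fraction 1/2
Expected count = 1/2 × 20 = 10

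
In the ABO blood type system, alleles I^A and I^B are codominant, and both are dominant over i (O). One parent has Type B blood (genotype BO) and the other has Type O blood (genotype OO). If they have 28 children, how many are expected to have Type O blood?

Cross: BO × OO
Possible offspring genotypes: 2 BO, 2 OO
Blood type counts: 2 Type B, 2 Type O
Probability of Type O: 2/4 = 1/2
Expected count = 1/2 × 28 = 14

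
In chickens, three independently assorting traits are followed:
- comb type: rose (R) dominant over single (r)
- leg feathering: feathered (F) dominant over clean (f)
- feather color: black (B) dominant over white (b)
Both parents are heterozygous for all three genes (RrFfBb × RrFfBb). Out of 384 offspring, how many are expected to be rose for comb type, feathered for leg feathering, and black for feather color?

Trihybrid cross: RrFfBb × RrFfBb
Each trait segregates independently with a 3:1 phenotypic ratio, so each gene contributes 3/4 (dominant) or 1/4 (recessive).
Target: rose (comb type), feathered (leg feathering), black (feather color)
Probability = product of independent per-trait probabilities
= 3/4 × 3/4 × 3/4 = 27/64
Expected count = 27/64 × 384 = 162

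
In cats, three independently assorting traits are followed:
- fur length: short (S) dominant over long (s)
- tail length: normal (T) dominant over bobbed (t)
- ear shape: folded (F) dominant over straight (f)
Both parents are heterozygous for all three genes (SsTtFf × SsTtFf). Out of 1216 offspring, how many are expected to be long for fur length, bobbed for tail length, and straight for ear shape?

Trihybrid cross: SsTtFf × SsTtFf
Each trait segregates independently with a 3:1 phenotypic ratio, so each gene contributes 3/4 (dominant) or 1/4 (recessive).
Target: long (fur length), bobbed (tail length), straight (ear shape)
Probability = product of independent per-trait probabilities
= 1/4 × 1/4 × 1/4 = 1/64
Expected count = 1/64 × 1216 = 19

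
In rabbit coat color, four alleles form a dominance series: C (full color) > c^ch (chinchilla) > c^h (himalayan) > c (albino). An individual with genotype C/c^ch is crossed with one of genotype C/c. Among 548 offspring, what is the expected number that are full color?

Cross: C/c^ch × C/c
Allele dominance: C > c^ch > c^h > c
Offspring genotypes: 1 C/C, 1 C/c, 1 C/c^ch, 1 c^ch/c
Phenotype counts: 3 full color, 1 chinchilla
full color: 3 out of 4 → fraction 3/4
Expected count = 3/4 × 548 = 411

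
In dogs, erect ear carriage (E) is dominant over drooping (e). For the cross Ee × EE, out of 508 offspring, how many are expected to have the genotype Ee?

Punnett square for Ee × EE:
Offspring genotypes: 2 EE, 2 Ee
Total offspring: 4
Count with target: 2
Probability: 2/4 = 1/2
Expected count = 1/2 × 508 = 254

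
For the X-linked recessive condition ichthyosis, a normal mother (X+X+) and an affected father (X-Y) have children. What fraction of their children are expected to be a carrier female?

Cross: X+X+ × X-Y
Offspring: 2 X+X-, 2 X+Y
Probability of a carrier female: 2/4 = 1/2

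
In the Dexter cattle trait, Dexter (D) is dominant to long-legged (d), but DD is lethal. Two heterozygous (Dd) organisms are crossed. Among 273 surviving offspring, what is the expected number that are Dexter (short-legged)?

Cross: Dd × Dd
Punnett square offspring (before lethality): 1 DD, 2 Dd, 1 dd
The DD genotype is lethal (embryos die); surviving offspring: 2 Dd, 1 dd
Dexter (short-legged): 2 out of 3 → fraction 2/3
Expected count = 2/3 × 273 = 182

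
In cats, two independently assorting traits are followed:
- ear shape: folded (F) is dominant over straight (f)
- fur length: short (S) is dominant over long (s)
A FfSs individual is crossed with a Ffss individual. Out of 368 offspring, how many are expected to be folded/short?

Dihybrid cross FfSs × Ffss — consider each gene separately:
ear shape: Ff × Ff → 1 FF, 2 Ff, 1 ff → 3 F_ : 1 ff (out of 4)
fur length: Ss × ss → 2 Ss, 2 ss → 2 S_ : 2 ss (out of 4)
Combine (counts out of 4 × 4 = 16): folded/short (F_S_) = 3×2 = 6; folded/long (F_ss) = 3×2 = 6; straight/short (ffS_) = 1×2 = 2; straight/long (ffss) = 1×2 = 2
Phenotype counts (out of 16): 6 folded/short, 6 folded/long, 2 straight/short, 2 straight/long
folded/short: 6 out of 16 → fraction 3/8
Expected count = 3/8 × 368 = 138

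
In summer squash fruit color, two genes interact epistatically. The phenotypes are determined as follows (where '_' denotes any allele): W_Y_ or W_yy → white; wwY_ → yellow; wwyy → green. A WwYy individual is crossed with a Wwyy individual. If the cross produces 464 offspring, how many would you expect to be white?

Cross: WwYy × Wwyy — consider each gene separately:
W gene: Ww × Ww → 1 WW, 2 Ww, 1 ww → 3 W_ : 1 ww (out of 4)
Y gene: Yy × yy → 2 Yy, 2 yy → 2 Y_ : 2 yy (out of 4)
Genotype classes (out of 4 × 4 = 16): W_Y_ = 3×2 = 6; W_yy = 3×2 = 6; wwY_ = 1×2 = 2; wwyy = 1×2 = 2
Apply the phenotype rules: W_Y_ (6) + W_yy (6) → white; wwY_ (2) → yellow; wwyy (2) → green
Phenotype counts (out of 16): 12 white, 2 yellow, 2 green
white: 12 out of 16 → fraction 3/4
Expected count = 3/4 × 464 = 348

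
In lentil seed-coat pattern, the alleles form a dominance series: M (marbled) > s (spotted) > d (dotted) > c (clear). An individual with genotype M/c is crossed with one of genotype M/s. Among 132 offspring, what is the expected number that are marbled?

Cross: M/c × M/s
Allele dominance: M > s > d > c
Offspring genotypes: 1 M/M, 1 M/s, 1 M/c, 1 s/c
Phenotype counts: 3 marbled, 1 spotted
marbled: 3 out of 4 → fraction 3/4
Expected count = 3/4 × 132 = 99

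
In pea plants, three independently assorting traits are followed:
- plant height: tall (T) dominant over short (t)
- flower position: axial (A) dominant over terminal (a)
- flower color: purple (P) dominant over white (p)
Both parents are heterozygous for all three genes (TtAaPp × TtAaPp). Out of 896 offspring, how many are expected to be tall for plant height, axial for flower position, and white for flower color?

Trihybrid cross: TtAaPp × TtAaPp
Each trait segregates independently with a 3:1 phenotypic ratio, so each gene contributes 3/4 (dominant) or 1/4 (recessive).
Target: tall (plant height), axial (flower position), white (flower color)
Probability = product of independent per-trait probabilities
= 3/4 × 3/4 × 1/4 = 9/64
Expected count = 9/64 × 896 = 126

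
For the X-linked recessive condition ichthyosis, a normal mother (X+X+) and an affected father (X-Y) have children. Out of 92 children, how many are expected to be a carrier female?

Cross: X+X+ × X-Y
Offspring: 2 X+X-, 2 X+Y
Probability of a carrier female: 2/4 = 1/2
Expected count = 1/2 × 92 = 46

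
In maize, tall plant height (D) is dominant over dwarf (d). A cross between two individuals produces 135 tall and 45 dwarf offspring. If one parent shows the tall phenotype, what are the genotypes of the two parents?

Observed offspring: 135 tall, 45 dwarf
The observed ratio simplifies to 3:1. Dwarf (dd) offspring appear, so each parent must contribute one d allele. The parent stated to show tall carries D, so it is Dd. The other parent is then either Dd or dd: Dd × dd would give a 1:1 split, whereas Dd × Dd gives 3:1 — matching the data. So both parents are heterozygous (Dd × Dd).
Parent genotypes: Dd × Dd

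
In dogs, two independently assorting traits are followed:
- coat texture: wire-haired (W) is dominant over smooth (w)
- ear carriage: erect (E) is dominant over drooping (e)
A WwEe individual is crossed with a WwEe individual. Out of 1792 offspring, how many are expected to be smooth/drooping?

Dihybrid cross WwEe × WwEe — consider each gene separately:
coat texture: Ww × Ww → 1 WW, 2 Ww, 1 ww → 3 W_ : 1 ww (out of 4)
ear carriage: Ee × Ee → 1 EE, 2 Ee, 1 ee → 3 E_ : 1 ee (out of 4)
Combine (counts out of 4 × 4 = 16): wire-haired/erect (W_E_) = 3×3 = 9; wire-haired/drooping (W_ee) = 3×1 = 3; smooth/erect (wwE_) = 1×3 = 3; smooth/drooping (wwee) = 1×1 = 1
Phenotype counts (out of 16): 9 wire-haired/erect, 3 wire-haired/drooping, 3 smooth/erect, 1 smooth/drooping
smooth/drooping: 1 out of 16 → fraction 1/16
Expected count = 1/16 × 1792 = 112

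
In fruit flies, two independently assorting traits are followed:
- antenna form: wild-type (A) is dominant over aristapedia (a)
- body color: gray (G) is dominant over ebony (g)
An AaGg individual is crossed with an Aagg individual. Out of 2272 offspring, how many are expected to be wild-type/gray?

Dihybrid cross AaGg × Aagg — consider each gene separately:
antenna form: Aa × Aa → 1 AA, 2 Aa, 1 aa → 3 A_ : 1 aa (out of 4)
body color: Gg × gg → 2 Gg, 2 gg → 2 G_ : 2 gg (out of 4)
Combine (counts out of 4 × 4 = 16): wild-type/gray (A_G_) = 3×2 = 6; wild-type/ebony (A_gg) = 3×2 = 6; aristapedia/gray (aaG_) = 1×2 = 2; aristapedia/ebony (aagg) = 1×2 = 2
Phenotype counts (out of 16): 6 wild-type/gray, 6 wild-type/ebony, 2 aristapedia/gray, 2 aristapedia/ebony
wild-type/gray: 6 out of 16 → fraction 3/8
Expected count = 3/8 × 2272 = 852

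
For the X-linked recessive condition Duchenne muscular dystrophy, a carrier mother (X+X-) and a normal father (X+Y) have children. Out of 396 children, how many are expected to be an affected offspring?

Cross: X+X- × X+Y
Offspring: 1 X+X+, 1 X+Y, 1 X+X-, 1 X-Y
Probability of an affected offspring: 1/4
Expected count = 1/4 × 396 = 99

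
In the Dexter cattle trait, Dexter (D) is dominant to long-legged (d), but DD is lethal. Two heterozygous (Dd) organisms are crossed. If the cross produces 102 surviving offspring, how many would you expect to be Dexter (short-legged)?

Cross: Dd × Dd
Punnett square offspring (before lethality): 1 DD, 2 Dd, 1 dd
The DD genotype is lethal (embryos die); surviving offspring: 2 Dd, 1 dd
Dexter (short-legged): 2 out of 3 → fraction 2/3
Expected count = 2/3 × 102 = 68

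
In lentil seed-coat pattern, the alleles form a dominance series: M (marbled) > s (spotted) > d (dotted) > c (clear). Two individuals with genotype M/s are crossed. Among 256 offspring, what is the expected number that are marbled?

Cross: M/s × M/s
Allele dominance: M > s > d > c
Offspring genotypes: 1 M/M, 2 M/s, 1 s/s
Phenotype counts: 3 marbled, 1 spotted
marbled: 3 out of 4 → fraction 3/4
Expected count = 3/4 × 256 = 192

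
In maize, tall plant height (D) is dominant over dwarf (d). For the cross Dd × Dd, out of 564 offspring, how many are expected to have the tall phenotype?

Punnett square for Dd × Dd:
Offspring genotypes: 1 DD, 2 Dd, 1 dd
Total offspring: 4
Count with target: 3
Probability: 3/4
Expected count = 3/4 × 564 = 423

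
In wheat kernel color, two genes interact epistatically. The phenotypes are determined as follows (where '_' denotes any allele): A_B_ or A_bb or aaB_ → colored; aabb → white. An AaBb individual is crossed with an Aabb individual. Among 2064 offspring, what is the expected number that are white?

Cross: AaBb × Aabb — consider each gene separately:
A gene: Aa × Aa → 1 AA, 2 Aa, 1 aa → 3 A_ : 1 aa (out of 4)
B gene: Bb × bb → 2 Bb, 2 bb → 2 B_ : 2 bb (out of 4)
Genotype classes (out of 4 × 4 = 16): A_B_ = 3×2 = 6; A_bb = 3×2 = 6; aaB_ = 1×2 = 2; aabb = 1×2 = 2
Apply the phenotype rules: A_B_ (6) + A_bb (6) + aaB_ (2) → colored; aabb (2) → white
Phenotype counts (out of 16): 14 colored, 2 white
white: 2 out of 16 → fraction 1/8
Expected count = 1/8 × 2064 = 258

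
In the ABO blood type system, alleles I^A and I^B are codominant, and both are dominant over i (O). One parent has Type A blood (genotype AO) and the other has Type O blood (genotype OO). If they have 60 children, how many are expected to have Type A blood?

Cross: AO × OO
Possible offspring genotypes: 2 AO, 2 OO
Blood type counts: 2 Type A, 2 Type O
Probability of Type A: 2/4 = 1/2
Expected count = 1/2 × 60 = 30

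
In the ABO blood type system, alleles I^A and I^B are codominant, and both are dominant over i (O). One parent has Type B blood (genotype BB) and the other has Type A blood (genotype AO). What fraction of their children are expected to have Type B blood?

Cross: BB × AO
Possible offspring genotypes: 2 AB, 2 BO
Blood type counts: 2 Type AB, 2 Type B
Probability of Type B: 2/4 = 1/2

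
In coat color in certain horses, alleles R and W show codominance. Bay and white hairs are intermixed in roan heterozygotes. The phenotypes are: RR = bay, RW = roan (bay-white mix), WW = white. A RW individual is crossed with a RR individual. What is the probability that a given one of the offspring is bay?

Punnett square for RW × RR:
Offspring genotypes: 2 RR, 2 RW
Phenotype counts: 2 bay, 2 roan (bay-white mix)
bay: 2 out of 4
Probability: 2/4 = 1/2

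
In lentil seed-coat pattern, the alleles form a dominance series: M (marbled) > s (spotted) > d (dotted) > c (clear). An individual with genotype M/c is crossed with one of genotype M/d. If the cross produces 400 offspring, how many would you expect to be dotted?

Cross: M/c × M/d
Allele dominance: M > s > d > c
Offspring genotypes: 1 M/M, 1 M/d, 1 M/c, 1 d/c
Phenotype counts: 3 marbled, 1 dotted
dotted: 1 out of 4 → fraction 1/4
Expected count = 1/4 × 400 = 100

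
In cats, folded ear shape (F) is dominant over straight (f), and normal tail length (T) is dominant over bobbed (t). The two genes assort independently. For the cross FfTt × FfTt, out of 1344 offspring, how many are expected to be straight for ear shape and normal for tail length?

Dihybrid cross FfTt × FfTt — consider each gene separately:
ear shape: Ff × Ff → 1 FF, 2 Ff, 1 ff → 3 F_ : 1 ff (out of 4)
tail length: Tt × Tt → 1 TT, 2 Tt, 1 tt → 3 T_ : 1 tt (out of 4)
Looking for: straight (ff) and normal (T_)
P(straight) = 1/4, P(normal) = 3/4
P(both) = 1/4 × 3/4 = 3/16
Expected count = 3/16 × 1344 = 252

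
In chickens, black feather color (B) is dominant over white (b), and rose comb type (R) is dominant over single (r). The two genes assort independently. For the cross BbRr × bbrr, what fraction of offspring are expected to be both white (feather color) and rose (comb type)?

Dihybrid cross BbRr × bbrr — consider each gene separately:
feather color: Bb × bb → 2 Bb, 2 bb → 2 B_ : 2 bb (out of 4)
comb type: Rr × rr → 2 Rr, 2 rr → 2 R_ : 2 rr (out of 4)
Looking for: white (bb) and rose (R_)
P(white) = 2/4, P(rose) = 2/4
P(both) = 2/4 × 2/4 = 4/16 = 1/4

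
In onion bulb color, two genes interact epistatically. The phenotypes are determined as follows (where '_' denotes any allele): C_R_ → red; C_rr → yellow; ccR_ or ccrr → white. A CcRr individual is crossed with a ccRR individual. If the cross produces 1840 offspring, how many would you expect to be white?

Cross: CcRr × ccRR — consider each gene separately:
C gene: Cc × cc → 2 Cc, 2 cc → 2 C_ : 2 cc (out of 4)
R gene: Rr × RR → 2 RR, 2 Rr → 4 R_ (out of 4)
Genotype classes (out of 4 × 4 = 16): C_R_ = 2×4 = 8; ccR_ = 2×4 = 8
Apply the phenotype rules: C_R_ (8) → red; ccR_ (8) → white
Phenotype counts (out of 16): 8 red, 8 white
white: 8 out of 16 → fraction 1/2
Expected count = 1/2 × 1840 = 920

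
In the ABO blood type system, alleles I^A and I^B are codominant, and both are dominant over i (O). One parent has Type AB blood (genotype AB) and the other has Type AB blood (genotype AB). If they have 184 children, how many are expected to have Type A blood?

Cross: AB × AB
Possible offspring genotypes: 1 AA, 2 AB, 1 BB
Blood type counts: 1 Type A, 2 Type AB, 1 Type B
Probability of Type A: 1/4
Expected count = 1/4 × 184 = 46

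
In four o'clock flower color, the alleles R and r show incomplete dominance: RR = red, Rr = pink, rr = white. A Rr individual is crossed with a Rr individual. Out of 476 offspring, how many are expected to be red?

Punnett square for Rr × Rr:
Offspring genotypes: 1 RR, 2 Rr, 1 rr
Phenotype counts: 1 red, 2 pink, 1 white
red: 1 out of 4 → fraction 1/4
Expected count = 1/4 × 476 = 119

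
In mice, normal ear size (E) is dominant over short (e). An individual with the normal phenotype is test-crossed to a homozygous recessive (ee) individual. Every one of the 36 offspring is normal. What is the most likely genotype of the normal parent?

Test cross: ? × ee
All offspring are normal.
If the unknown parent were heterozygous (Ee), about half of 36 offspring would be short; none are. The unknown parent is most likely homozygous dominant (EE).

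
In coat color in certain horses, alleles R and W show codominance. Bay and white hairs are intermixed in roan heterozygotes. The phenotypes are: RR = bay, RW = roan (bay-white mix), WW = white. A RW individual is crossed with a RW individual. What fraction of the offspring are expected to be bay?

Punnett square for RW × RW:
Offspring genotypes: 1 RR, 2 RW, 1 WW
Phenotype counts: 1 bay, 2 roan (bay-white mix), 1 white
bay: 1 out of 4
Probability: 1/4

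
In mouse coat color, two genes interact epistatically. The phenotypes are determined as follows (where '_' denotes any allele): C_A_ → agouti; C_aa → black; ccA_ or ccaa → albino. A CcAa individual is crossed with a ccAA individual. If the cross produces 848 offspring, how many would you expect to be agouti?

Cross: CcAa × ccAA — consider each gene separately:
C gene: Cc × cc → 2 Cc, 2 cc → 2 C_ : 2 cc (out of 4)
A gene: Aa × AA → 2 AA, 2 Aa → 4 A_ (out of 4)
Genotype classes (out of 4 × 4 = 16): C_A_ = 2×4 = 8; ccA_ = 2×4 = 8
Apply the phenotype rules: C_A_ (8) → agouti; ccA_ (8) → albino
Phenotype counts (out of 16): 8 agouti, 8 albino
agouti: 8 out of 16 → fraction 1/2
Expected count = 1/2 × 848 = 424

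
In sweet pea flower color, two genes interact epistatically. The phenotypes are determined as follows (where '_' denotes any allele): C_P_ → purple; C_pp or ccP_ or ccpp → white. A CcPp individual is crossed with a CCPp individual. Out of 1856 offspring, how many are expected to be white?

Cross: CcPp × CCPp — consider each gene separately:
C gene: Cc × CC → 2 CC, 2 Cc → 4 C_ (out of 4)
P gene: Pp × Pp → 1 PP, 2 Pp, 1 pp → 3 P_ : 1 pp (out of 4)
Genotype classes (out of 4 × 4 = 16): C_P_ = 4×3 = 12; C_pp = 4×1 = 4
Apply the phenotype rules: C_P_ (12) → purple; C_pp (4) → white
Phenotype counts (out of 16): 12 purple, 4 white
white: 4 out of 16 → fraction 1/4
Expected count = 1/4 × 1856 = 464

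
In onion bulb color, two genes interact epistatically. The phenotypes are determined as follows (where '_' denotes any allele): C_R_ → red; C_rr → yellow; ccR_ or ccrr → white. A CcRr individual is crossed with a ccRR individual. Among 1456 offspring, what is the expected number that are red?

Cross: CcRr × ccRR — consider each gene separately:
C gene: Cc × cc → 2 Cc, 2 cc → 2 C_ : 2 cc (out of 4)
R gene: Rr × RR → 2 RR, 2 Rr → 4 R_ (out of 4)
Genotype classes (out of 4 × 4 = 16): C_R_ = 2×4 = 8; ccR_ = 2×4 = 8
Apply the phenotype rules: C_R_ (8) → red; ccR_ (8) → white
Phenotype counts (out of 16): 8 red, 8 white
red: 8 out of 16 → fraction 1/2
Expected count = 1/2 × 1456 = 728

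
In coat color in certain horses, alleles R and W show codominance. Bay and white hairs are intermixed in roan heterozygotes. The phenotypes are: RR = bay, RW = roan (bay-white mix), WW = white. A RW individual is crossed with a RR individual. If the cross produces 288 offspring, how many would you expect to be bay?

Punnett square for RW × RR:
Offspring genotypes: 2 RR, 2 RW
Phenotype counts: 2 bay, 2 roan (bay-white mix)
bay: 2 out of 4 → fraction 1/2
Expected count = 1/2 × 288 = 144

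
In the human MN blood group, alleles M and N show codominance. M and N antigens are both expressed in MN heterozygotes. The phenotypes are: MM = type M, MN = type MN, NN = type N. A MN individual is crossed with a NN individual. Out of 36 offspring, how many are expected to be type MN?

Punnett square for MN × NN:
Offspring genotypes: 2 MN, 2 NN
Phenotype counts: 2 type MN, 2 type N
type MN: 2 out of 4 → fraction 1/2
Expected count = 1/2 × 36 = 18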